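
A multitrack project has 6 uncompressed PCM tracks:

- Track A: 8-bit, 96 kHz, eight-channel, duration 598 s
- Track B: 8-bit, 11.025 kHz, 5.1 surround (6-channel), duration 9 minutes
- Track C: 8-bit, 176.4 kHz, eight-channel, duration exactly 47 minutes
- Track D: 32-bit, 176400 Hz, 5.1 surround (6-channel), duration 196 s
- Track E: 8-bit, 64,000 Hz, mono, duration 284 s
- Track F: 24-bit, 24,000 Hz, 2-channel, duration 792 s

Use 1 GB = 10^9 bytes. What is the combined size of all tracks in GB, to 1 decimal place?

Track A: 96,000 × 598 × 1 × 8 = 459,264,000 bytes.
Track B: 9 minutes = 540 s; 11,025 × 540 × 1 × 6 = 35,721,000 bytes.
Track C: exactly 47 minutes = 2,820 s; 176,400 × 2,820 × 1 × 8 = 3,979,584,000 bytes.
Track D: 176,400 × 196 × 4 × 6 = 829,785,600 bytes.
Track E: 64,000 × 284 × 1 × 1 = 18,176,000 bytes.
Track F: 24,000 × 792 × 3 × 2 = 114,048,000 bytes.
Total = 5,436,578,600 bytes = 5.4 GB.

5.4 GB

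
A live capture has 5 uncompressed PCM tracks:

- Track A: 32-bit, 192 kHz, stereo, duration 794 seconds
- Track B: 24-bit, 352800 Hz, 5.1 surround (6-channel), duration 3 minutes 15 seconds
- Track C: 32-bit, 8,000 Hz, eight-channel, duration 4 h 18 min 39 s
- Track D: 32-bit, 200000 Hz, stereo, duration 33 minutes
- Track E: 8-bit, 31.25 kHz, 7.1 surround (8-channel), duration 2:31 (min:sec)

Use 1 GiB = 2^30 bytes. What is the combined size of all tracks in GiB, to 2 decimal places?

Track A: 192,000 × 794 × 4 × 2 = 1,219,584,000 bytes.
Track B: 3 minutes 15 seconds = 195 s; 352,800 × 195 × 3 × 6 = 1,238,328,000 bytes.
Track C: 4 h 18 min 39 s = 15,519 s; 8,000 × 15,519 × 4 × 8 = 3,972,864,000 bytes.
Track D: 33 minutes = 1,980 s; 200,000 × 1,980 × 4 × 2 = 3,168,000,000 bytes.
Track E: 2:31 (min:sec) = 151 s; 31,250 × 151 × 1 × 8 = 37,750,000 bytes.
Total = 9,636,526,000 bytes = 8.97 GiB.

8.97 GiB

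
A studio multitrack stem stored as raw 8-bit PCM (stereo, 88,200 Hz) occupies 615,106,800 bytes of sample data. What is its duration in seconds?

3,487 seconds

Byte rate = 88,200 × 1 × 2 = 176,400 bytes/s.
Duration = 615,106,800 / 176,400 = 3,487 s.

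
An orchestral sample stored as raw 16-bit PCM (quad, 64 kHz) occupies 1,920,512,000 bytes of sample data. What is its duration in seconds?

Byte rate = 64,000 × 2 × 4 = 512,000 bytes/s.
Duration = 1,920,512,000 / 512,000 = 3,751 s.

3,751 seconds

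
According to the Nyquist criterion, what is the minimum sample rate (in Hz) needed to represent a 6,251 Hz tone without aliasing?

12,502 Hz

Minimum sample rate = 2 × 6,251 Hz = 12,502 Hz.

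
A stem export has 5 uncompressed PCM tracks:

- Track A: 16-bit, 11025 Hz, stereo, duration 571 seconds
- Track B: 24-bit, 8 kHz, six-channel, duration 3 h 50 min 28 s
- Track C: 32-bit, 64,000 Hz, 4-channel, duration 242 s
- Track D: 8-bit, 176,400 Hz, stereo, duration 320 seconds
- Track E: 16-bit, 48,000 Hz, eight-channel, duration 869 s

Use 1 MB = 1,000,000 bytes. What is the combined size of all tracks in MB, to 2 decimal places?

3044.51 MB

Track A: 11,025 × 571 × 2 × 2 = 25,181,100 bytes.
Track B: 3 h 50 min 28 s = 13,828 s; 8,000 × 13,828 × 3 × 6 = 1,991,232,000 bytes.
Track C: 64,000 × 242 × 4 × 4 = 247,808,000 bytes.
Track D: 176,400 × 320 × 1 × 2 = 112,896,000 bytes.
Track E: 48,000 × 869 × 2 × 8 = 667,392,000 bytes.
Total = 3,044,509,100 bytes = 3044.51 MB.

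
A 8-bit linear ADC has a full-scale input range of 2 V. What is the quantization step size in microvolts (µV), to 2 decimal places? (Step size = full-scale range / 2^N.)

7812.50 µV

2 V / 2^8 = 2 / 256 V = 7812.50 µV.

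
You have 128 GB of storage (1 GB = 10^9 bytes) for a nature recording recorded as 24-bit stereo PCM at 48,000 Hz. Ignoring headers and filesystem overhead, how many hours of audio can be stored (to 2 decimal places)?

Uncompressed byte rate = 48,000 × 3 × 2 = 288,000 bytes/s.
Capacity = 128 × 1,000,000,000 = 128,000,000,000 bytes.
128,000,000,000 / 288,000 ≈ 444444.44 s → 123.46 hours.

123.46 hours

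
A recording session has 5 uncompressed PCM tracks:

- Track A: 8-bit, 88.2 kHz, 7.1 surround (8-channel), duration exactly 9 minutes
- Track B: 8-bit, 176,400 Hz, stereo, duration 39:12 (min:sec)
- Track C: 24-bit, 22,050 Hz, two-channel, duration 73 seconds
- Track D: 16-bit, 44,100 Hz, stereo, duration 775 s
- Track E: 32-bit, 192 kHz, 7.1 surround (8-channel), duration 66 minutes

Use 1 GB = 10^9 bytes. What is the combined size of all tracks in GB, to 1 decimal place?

Track A: exactly 9 minutes = 540 s; 88,200 × 540 × 1 × 8 = 381,024,000 bytes.
Track B: 39:12 (min:sec) = 2,352 s; 176,400 × 2,352 × 1 × 2 = 829,785,600 bytes.
Track C: 22,050 × 73 × 3 × 2 = 9,657,900 bytes.
Track D: 44,100 × 775 × 2 × 2 = 136,710,000 bytes.
Track E: 66 minutes = 3,960 s; 192,000 × 3,960 × 4 × 8 = 24,330,240,000 bytes.
Total = 25,687,417,500 bytes = 25.7 GB.

25.7 GB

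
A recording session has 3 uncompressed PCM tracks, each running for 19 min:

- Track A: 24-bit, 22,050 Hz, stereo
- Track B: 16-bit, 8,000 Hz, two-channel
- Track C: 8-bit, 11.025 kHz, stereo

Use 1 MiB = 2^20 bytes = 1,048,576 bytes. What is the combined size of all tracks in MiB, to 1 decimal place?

202.6 MiB

19 min = 1,140 s.
Track A: 22,050 × 1,140 × 3 × 2 = 150,822,000 bytes.
Track B: 8,000 × 1,140 × 2 × 2 = 36,480,000 bytes.
Track C: 11,025 × 1,140 × 1 × 2 = 25,137,000 bytes.
Total = 212,439,000 bytes = 202.6 MiB.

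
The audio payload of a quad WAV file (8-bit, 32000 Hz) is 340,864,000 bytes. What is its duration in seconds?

Byte rate = 32,000 × 1 × 4 = 128,000 bytes/s.
Duration = 340,864,000 / 128,000 = 2,663 s.

2,663 seconds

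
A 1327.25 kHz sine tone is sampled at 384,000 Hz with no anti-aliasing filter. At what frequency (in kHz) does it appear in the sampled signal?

175.25 kHz

Nyquist = 384,000/2 = 192,000 Hz; 1,327,250 Hz exceeds it.
Alias = |1,327,250 − 3×384,000| = |1,327,250 − 1,152,000| = 175,250 Hz = 175.25 kHz.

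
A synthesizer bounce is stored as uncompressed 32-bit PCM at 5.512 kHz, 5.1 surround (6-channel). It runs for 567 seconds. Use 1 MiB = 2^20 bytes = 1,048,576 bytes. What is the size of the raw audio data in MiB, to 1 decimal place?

Bytes = 5,512 samples/s × 567 s × 4 bytes/sample × 6 ch = 75,007,296 bytes.
75,007,296 / 1,048,576 = 71.5 MiB.

71.5 MiB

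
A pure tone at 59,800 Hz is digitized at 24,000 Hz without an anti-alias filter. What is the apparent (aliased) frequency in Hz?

11,800 Hz

Nyquist = 24,000/2 = 12,000 Hz; 59,800 Hz exceeds it.
Alias = |59,800 − 2×24,000| = |59,800 − 48,000| = 11,800 Hz.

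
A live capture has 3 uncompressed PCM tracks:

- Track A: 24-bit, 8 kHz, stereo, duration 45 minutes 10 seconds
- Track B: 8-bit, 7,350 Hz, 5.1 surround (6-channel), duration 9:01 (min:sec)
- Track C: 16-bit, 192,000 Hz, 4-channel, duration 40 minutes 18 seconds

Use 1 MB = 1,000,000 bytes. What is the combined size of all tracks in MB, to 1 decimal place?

3868.0 MB

Track A: 45 minutes 10 seconds = 2,710 s; 8,000 × 2,710 × 3 × 2 = 130,080,000 bytes.
Track B: 9:01 (min:sec) = 541 s; 7,350 × 541 × 1 × 6 = 23,858,100 bytes.
Track C: 40 minutes 18 seconds = 2,418 s; 192,000 × 2,418 × 2 × 4 = 3,714,048,000 bytes.
Total = 3,867,986,100 bytes = 3868.0 MB.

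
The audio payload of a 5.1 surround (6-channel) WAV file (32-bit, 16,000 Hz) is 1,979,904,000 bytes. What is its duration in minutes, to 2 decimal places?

85.93 minutes

Byte rate = 16,000 × 4 × 6 = 384,000 bytes/s.
Duration = 1,979,904,000 / 384,000 = 5,156 s.
5,156 s / 60 = 85.93 minutes.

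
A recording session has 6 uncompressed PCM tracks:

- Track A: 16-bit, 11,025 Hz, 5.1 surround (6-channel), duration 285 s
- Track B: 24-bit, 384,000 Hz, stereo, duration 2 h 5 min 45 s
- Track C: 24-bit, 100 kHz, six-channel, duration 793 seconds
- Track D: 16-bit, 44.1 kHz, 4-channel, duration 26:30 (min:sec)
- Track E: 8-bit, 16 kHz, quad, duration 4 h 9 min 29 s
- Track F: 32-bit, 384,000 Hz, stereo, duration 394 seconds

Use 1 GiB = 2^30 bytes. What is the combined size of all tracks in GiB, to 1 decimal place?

Track A: 11,025 × 285 × 2 × 6 = 37,705,500 bytes.
Track B: 2 h 5 min 45 s = 7,545 s; 384,000 × 7,545 × 3 × 2 = 17,383,680,000 bytes.
Track C: 100,000 × 793 × 3 × 6 = 1,427,400,000 bytes.
Track D: 26:30 (min:sec) = 1,590 s; 44,100 × 1,590 × 2 × 4 = 560,952,000 bytes.
Track E: 4 h 9 min 29 s = 14,969 s; 16,000 × 14,969 × 1 × 4 = 958,016,000 bytes.
Track F: 384,000 × 394 × 4 × 2 = 1,210,368,000 bytes.
Total = 21,578,121,500 bytes = 20.1 GiB.

20.1 GiB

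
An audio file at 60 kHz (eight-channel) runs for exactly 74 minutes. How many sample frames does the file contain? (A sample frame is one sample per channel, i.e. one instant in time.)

266,400,000 sample frames

exactly 74 minutes = 4,440 s.
60,000 samples/s × 4,440 s = 266,400,000 frames.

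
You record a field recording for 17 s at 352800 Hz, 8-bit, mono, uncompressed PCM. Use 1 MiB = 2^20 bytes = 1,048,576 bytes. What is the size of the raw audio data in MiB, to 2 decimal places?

5.72 MiB

Bytes = 352,800 samples/s × 17 s × 1 bytes/sample × 1 ch = 5,997,600 bytes.
5,997,600 / 1,048,576 = 5.72 MiB.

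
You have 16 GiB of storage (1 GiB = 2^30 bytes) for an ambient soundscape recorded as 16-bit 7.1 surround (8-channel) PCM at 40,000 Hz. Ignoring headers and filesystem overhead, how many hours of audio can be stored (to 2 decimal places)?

7.46 hours

Uncompressed byte rate = 40,000 × 2 × 8 = 640,000 bytes/s.
Capacity = 16 × 1,073,741,824 = 17,179,869,184 bytes.
17,179,869,184 / 640,000 ≈ 26843.55 s → 7.46 hours.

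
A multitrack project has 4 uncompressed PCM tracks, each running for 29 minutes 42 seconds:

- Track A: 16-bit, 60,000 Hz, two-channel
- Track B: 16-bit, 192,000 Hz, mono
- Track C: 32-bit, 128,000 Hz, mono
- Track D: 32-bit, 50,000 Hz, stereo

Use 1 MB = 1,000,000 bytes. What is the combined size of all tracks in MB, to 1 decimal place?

2737.2 MB

29 minutes 42 seconds = 1,782 s.
Track A: 60,000 × 1,782 × 2 × 2 = 427,680,000 bytes.
Track B: 192,000 × 1,782 × 2 × 1 = 684,288,000 bytes.
Track C: 128,000 × 1,782 × 4 × 1 = 912,384,000 bytes.
Track D: 50,000 × 1,782 × 4 × 2 = 712,800,000 bytes.
Total = 2,737,152,000 bytes = 2737.2 MB.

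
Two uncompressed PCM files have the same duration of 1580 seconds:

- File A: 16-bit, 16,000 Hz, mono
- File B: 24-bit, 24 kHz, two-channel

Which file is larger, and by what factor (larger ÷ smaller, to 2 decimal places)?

File B, by a factor of 4.50

File A: 16,000 × 2 × 1 = 32,000 bytes/s.
File B: 24,000 × 3 × 2 = 144,000 bytes/s.
File B is larger; ratio = 227,520,000 / 50,560,000 = 4.50.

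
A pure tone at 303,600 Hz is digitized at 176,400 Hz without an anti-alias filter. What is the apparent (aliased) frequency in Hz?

49,200 Hz

Nyquist = 176,400/2 = 88,200 Hz; 303,600 Hz exceeds it.
Alias = |303,600 − 2×176,400| = |303,600 − 352,800| = 49,200 Hz.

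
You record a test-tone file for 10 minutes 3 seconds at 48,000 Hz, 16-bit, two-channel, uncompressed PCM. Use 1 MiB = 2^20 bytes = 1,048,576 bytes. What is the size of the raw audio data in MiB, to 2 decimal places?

Duration = 10 minutes 3 seconds = 603 s.
Bytes = 48,000 samples/s × 603 s × 2 bytes/sample × 2 ch = 115,776,000 bytes.
115,776,000 / 1,048,576 = 110.41 MiB.

110.41 MiB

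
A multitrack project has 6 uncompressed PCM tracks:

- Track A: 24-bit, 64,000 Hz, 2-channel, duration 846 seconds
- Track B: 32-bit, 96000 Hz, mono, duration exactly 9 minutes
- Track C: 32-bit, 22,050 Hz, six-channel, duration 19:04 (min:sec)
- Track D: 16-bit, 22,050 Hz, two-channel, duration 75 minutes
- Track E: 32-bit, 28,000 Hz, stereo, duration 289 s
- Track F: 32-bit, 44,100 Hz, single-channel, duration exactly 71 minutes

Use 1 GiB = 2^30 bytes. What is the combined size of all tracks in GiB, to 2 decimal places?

2.19 GiB

Track A: 64,000 × 846 × 3 × 2 = 324,864,000 bytes.
Track B: exactly 9 minutes = 540 s; 96,000 × 540 × 4 × 1 = 207,360,000 bytes.
Track C: 19:04 (min:sec) = 1,144 s; 22,050 × 1,144 × 4 × 6 = 605,404,800 bytes.
Track D: 75 minutes = 4,500 s; 22,050 × 4,500 × 2 × 2 = 396,900,000 bytes.
Track E: 28,000 × 289 × 4 × 2 = 64,736,000 bytes.
Track F: exactly 71 minutes = 4,260 s; 44,100 × 4,260 × 4 × 1 = 751,464,000 bytes.
Total = 2,350,728,800 bytes = 2.19 GiB.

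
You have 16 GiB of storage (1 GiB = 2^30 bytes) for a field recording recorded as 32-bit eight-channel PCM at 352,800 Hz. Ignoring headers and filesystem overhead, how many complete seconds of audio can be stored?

1,521 seconds

Uncompressed byte rate = 352,800 × 4 × 8 = 11,289,600 bytes/s.
Capacity = 16 × 1,073,741,824 = 17,179,869,184 bytes.
17,179,869,184 / 11,289,600 ≈ 1521.74 s → 1,521 seconds.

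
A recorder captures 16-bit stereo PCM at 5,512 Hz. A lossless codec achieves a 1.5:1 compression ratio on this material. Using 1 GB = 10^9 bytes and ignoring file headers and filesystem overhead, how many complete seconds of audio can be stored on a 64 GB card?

Uncompressed byte rate = 5,512 × 2 × 2 = 22,048 bytes/s.
After 1.5:1 compression, effective rate ≈ 14698.67 bytes/s.
Capacity = 64 × 1,000,000,000 = 64,000,000,000 bytes.
64,000,000,000 / effective rate ≈ 4354136.43 s → 4,354,136 seconds.

4,354,136 seconds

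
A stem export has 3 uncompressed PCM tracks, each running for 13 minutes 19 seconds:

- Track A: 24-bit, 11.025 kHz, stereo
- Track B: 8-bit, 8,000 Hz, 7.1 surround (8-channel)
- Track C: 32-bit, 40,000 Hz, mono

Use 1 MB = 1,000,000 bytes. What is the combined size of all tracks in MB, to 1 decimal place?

231.8 MB

13 minutes 19 seconds = 799 s.
Track A: 11,025 × 799 × 3 × 2 = 52,853,850 bytes.
Track B: 8,000 × 799 × 1 × 8 = 51,136,000 bytes.
Track C: 40,000 × 799 × 4 × 1 = 127,840,000 bytes.
Total = 231,829,850 bytes = 231.8 MB.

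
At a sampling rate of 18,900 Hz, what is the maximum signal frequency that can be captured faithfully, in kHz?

9.45 kHz

Nyquist frequency = sample rate / 2 = 18,900 / 2 = 9.45 kHz.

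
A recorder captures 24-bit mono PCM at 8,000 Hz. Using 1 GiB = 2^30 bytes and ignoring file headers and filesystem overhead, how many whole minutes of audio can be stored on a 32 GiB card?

23,860 minutes

Uncompressed byte rate = 8,000 × 3 × 1 = 24,000 bytes/s.
Capacity = 32 × 1,073,741,824 = 34,359,738,368 bytes.
34,359,738,368 / 24,000 ≈ 1431655.77 s → 23,860 minutes.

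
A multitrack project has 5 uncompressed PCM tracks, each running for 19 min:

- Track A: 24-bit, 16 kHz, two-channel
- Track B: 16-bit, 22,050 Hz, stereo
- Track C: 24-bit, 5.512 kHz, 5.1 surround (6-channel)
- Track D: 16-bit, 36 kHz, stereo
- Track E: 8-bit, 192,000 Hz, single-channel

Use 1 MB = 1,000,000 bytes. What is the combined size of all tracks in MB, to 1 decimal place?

706.1 MB

19 min = 1,140 s.
Track A: 16,000 × 1,140 × 3 × 2 = 109,440,000 bytes.
Track B: 22,050 × 1,140 × 2 × 2 = 100,548,000 bytes.
Track C: 5,512 × 1,140 × 3 × 6 = 113,106,240 bytes.
Track D: 36,000 × 1,140 × 2 × 2 = 164,160,000 bytes.
Track E: 192,000 × 1,140 × 1 × 1 = 218,880,000 bytes.
Total = 706,134,240 bytes = 706.1 MB.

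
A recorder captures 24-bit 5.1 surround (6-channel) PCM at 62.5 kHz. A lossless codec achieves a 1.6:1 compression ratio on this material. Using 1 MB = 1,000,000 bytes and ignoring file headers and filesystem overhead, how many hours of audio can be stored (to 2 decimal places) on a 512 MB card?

Uncompressed byte rate = 62,500 × 3 × 6 = 1,125,000 bytes/s.
After 1.6:1 compression, effective rate ≈ 703125 bytes/s.
Capacity = 512 × 1,000,000 = 512,000,000 bytes.
512,000,000 / effective rate ≈ 728.18 s → 0.20 hours.

0.20 hours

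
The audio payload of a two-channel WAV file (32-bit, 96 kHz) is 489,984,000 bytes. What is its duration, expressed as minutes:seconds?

10:38

Byte rate = 96,000 × 4 × 2 = 768,000 bytes/s.
Duration = 489,984,000 / 768,000 = 638 s.
638 s = 10:38.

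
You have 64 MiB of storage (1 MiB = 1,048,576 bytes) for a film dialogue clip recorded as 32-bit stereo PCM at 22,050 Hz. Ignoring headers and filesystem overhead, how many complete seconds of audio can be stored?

380 seconds

Uncompressed byte rate = 22,050 × 4 × 2 = 176,400 bytes/s.
Capacity = 64 × 1,048,576 = 67,108,864 bytes.
67,108,864 / 176,400 ≈ 380.44 s → 380 seconds.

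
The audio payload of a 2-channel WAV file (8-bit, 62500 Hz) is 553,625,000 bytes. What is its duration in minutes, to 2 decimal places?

73.82 minutes

Byte rate = 62,500 × 1 × 2 = 125,000 bytes/s.
Duration = 553,625,000 / 125,000 = 4,429 s.
4,429 s / 60 = 73.82 minutes.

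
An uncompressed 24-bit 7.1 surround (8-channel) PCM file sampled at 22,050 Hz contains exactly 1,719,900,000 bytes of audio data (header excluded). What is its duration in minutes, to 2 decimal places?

Byte rate = 22,050 × 3 × 8 = 529,200 bytes/s.
Duration = 1,719,900,000 / 529,200 = 3,250 s.
3,250 s / 60 = 54.17 minutes.

54.17 minutes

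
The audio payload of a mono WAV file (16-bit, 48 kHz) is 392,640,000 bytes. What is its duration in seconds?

4,090 seconds

Byte rate = 48,000 × 2 × 1 = 96,000 bytes/s.
Duration = 392,640,000 / 96,000 = 4,090 s.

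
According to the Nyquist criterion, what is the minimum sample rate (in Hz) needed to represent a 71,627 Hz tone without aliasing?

143,254 Hz

Minimum sample rate = 2 × 71,627 Hz = 143,254 Hz.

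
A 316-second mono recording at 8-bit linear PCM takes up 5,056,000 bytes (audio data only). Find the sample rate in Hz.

Bytes = sample_rate × seconds × bytes_per_sample × channels.
sample_rate = 5,056,000 / (316 × 1 × 1) = 5,056,000 / 316 = 16,000 Hz.

16,000 Hz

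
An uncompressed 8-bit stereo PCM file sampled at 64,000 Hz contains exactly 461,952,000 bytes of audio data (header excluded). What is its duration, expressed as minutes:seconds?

60:09

Byte rate = 64,000 × 1 × 2 = 128,000 bytes/s.
Duration = 461,952,000 / 128,000 = 3,609 s.
3,609 s = 60:09.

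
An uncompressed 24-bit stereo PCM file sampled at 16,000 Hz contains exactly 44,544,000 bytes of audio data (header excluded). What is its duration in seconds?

464 seconds

Byte rate = 16,000 × 3 × 2 = 96,000 bytes/s.
Duration = 44,544,000 / 96,000 = 464 s.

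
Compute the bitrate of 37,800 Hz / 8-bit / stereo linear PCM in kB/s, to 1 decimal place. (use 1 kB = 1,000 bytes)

75.6 kB/s

Bit rate = 37,800 × 8 × 2 = 604,800 bits/s.
604,800 / 8 = 75,600 B/s = 75.6 kB/s.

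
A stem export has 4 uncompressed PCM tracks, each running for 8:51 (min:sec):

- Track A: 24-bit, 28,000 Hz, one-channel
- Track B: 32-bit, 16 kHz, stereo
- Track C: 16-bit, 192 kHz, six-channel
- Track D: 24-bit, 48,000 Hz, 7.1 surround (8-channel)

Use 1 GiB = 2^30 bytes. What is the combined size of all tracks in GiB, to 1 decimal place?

8:51 (min:sec) = 531 s.
Track A: 28,000 × 531 × 3 × 1 = 44,604,000 bytes.
Track B: 16,000 × 531 × 4 × 2 = 67,968,000 bytes.
Track C: 192,000 × 531 × 2 × 6 = 1,223,424,000 bytes.
Track D: 48,000 × 531 × 3 × 8 = 611,712,000 bytes.
Total = 1,947,708,000 bytes = 1.8 GiB.

1.8 GiB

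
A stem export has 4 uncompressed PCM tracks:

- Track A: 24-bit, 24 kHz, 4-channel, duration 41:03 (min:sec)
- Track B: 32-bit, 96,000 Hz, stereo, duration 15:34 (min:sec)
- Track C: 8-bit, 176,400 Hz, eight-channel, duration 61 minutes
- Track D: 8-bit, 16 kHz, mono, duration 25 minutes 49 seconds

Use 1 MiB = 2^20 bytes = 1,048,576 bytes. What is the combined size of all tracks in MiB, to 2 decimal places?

Track A: 41:03 (min:sec) = 2,463 s; 24,000 × 2,463 × 3 × 4 = 709,344,000 bytes.
Track B: 15:34 (min:sec) = 934 s; 96,000 × 934 × 4 × 2 = 717,312,000 bytes.
Track C: 61 minutes = 3,660 s; 176,400 × 3,660 × 1 × 8 = 5,164,992,000 bytes.
Track D: 25 minutes 49 seconds = 1,549 s; 16,000 × 1,549 × 1 × 1 = 24,784,000 bytes.
Total = 6,616,432,000 bytes = 6309.92 MiB.

6309.92 MiB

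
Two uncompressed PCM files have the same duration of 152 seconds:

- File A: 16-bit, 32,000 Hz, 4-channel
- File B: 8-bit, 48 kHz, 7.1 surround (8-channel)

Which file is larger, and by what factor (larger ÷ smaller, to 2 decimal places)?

File B, by a factor of 1.50

File A: 32,000 × 2 × 4 = 256,000 bytes/s.
File B: 48,000 × 1 × 8 = 384,000 bytes/s.
File B is larger; ratio = 58,368,000 / 38,912,000 = 1.50.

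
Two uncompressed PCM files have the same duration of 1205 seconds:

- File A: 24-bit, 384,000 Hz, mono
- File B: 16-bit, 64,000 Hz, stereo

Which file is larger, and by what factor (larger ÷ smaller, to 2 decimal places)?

File A: 384,000 × 3 × 1 = 1,152,000 bytes/s.
File B: 64,000 × 2 × 2 = 256,000 bytes/s.
File A is larger; ratio = 1,388,160,000 / 308,480,000 = 4.50.

File A, by a factor of 4.50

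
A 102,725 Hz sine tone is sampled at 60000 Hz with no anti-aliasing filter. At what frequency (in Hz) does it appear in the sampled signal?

Nyquist = 60,000/2 = 30,000 Hz; 102,725 Hz exceeds it.
Alias = |102,725 − 2×60,000| = |102,725 − 120,000| = 17,275 Hz.

17,275 Hz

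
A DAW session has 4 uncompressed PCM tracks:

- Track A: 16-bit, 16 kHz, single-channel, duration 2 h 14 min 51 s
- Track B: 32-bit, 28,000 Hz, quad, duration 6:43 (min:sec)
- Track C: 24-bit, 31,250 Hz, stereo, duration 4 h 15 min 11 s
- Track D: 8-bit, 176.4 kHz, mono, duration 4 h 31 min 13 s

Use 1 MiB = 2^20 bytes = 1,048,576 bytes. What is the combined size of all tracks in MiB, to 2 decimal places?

5894.49 MiB

Track A: 2 h 14 min 51 s = 8,091 s; 16,000 × 8,091 × 2 × 1 = 258,912,000 bytes.
Track B: 6:43 (min:sec) = 403 s; 28,000 × 403 × 4 × 4 = 180,544,000 bytes.
Track C: 4 h 15 min 11 s = 15,311 s; 31,250 × 15,311 × 3 × 2 = 2,870,812,500 bytes.
Track D: 4 h 31 min 13 s = 16,273 s; 176,400 × 16,273 × 1 × 1 = 2,870,557,200 bytes.
Total = 6,180,825,700 bytes = 5894.49 MiB.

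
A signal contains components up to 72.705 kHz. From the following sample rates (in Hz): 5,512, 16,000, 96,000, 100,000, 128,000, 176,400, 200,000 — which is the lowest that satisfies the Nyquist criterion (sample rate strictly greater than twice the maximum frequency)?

Need sample rate > 2 × 72,705 = 145,410 Hz.
Lowest listed rate above 145,410 Hz is 176,400 Hz.

176,400 Hz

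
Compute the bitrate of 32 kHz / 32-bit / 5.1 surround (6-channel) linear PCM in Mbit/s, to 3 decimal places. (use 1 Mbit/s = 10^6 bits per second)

Bit rate = 32,000 × 32 × 6 = 6,144,000 bits/s.
= 6.144 Mbit/s.

6.144 Mbit/s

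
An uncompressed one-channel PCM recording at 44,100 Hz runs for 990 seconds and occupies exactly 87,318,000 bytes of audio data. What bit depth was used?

16 bits

Bytes per sample = 87,318,000 / (44,100 × 990 × 1) = 87,318,000 / 43,659,000 = 2.
Bit depth = 2 × 8 = 16 bits.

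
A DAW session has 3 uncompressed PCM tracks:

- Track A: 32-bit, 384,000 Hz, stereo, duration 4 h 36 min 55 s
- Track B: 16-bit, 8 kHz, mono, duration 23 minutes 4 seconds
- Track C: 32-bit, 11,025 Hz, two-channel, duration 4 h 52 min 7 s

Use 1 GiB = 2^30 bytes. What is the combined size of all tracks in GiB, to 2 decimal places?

Track A: 4 h 36 min 55 s = 16,615 s; 384,000 × 16,615 × 4 × 2 = 51,041,280,000 bytes.
Track B: 23 minutes 4 seconds = 1,384 s; 8,000 × 1,384 × 2 × 1 = 22,144,000 bytes.
Track C: 4 h 52 min 7 s = 17,527 s; 11,025 × 17,527 × 4 × 2 = 1,545,881,400 bytes.
Total = 52,609,305,400 bytes = 49.00 GiB.

49.00 GiB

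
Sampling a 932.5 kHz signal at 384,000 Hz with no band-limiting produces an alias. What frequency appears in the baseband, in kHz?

Nyquist = 384,000/2 = 192,000 Hz; 932,500 Hz exceeds it.
Alias = |932,500 − 2×384,000| = |932,500 − 768,000| = 164,500 Hz = 164.5 kHz.

164.5 kHz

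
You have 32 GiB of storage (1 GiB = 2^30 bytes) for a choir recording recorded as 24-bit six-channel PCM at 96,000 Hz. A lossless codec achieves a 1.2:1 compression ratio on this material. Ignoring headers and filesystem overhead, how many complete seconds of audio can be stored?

Uncompressed byte rate = 96,000 × 3 × 6 = 1,728,000 bytes/s.
After 1.2:1 compression, effective rate ≈ 1440000 bytes/s.
Capacity = 32 × 1,073,741,824 = 34,359,738,368 bytes.
34,359,738,368 / effective rate ≈ 23860.93 s → 23,860 seconds.

23,860 seconds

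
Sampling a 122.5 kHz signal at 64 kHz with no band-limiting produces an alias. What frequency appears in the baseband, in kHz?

5.5 kHz

Nyquist = 64,000/2 = 32,000 Hz; 122,500 Hz exceeds it.
Alias = |122,500 − 2×64,000| = |122,500 − 128,000| = 5,500 Hz = 5.5 kHz.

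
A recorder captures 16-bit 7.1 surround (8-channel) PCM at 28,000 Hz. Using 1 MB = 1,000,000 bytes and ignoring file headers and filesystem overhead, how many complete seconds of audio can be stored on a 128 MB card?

285 seconds

Uncompressed byte rate = 28,000 × 2 × 8 = 448,000 bytes/s.
Capacity = 128 × 1,000,000 = 128,000,000 bytes.
128,000,000 / 448,000 ≈ 285.71 s → 285 seconds.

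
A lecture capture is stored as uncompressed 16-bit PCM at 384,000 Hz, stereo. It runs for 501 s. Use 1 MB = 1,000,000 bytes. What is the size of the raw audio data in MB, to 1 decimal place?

Bytes = 384,000 samples/s × 501 s × 2 bytes/sample × 2 ch = 769,536,000 bytes.
769,536,000 / 1,000,000 = 769.5 MB.

769.5 MB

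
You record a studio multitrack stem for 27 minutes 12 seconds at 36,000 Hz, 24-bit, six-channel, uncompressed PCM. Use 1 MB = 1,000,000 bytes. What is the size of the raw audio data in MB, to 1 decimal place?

1057.5 MB

Duration = 27 minutes 12 seconds = 1,632 s.
Bytes = 36,000 samples/s × 1,632 s × 3 bytes/sample × 6 ch = 1,057,536,000 bytes.
1,057,536,000 / 1,000,000 = 1057.5 MB.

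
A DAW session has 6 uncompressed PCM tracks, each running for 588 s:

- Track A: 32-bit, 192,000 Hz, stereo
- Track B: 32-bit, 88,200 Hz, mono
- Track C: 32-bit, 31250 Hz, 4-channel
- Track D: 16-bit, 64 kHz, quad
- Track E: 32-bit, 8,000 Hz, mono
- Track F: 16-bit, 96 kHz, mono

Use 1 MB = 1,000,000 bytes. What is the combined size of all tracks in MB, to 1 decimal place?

1837.4 MB

Track A: 192,000 × 588 × 4 × 2 = 903,168,000 bytes.
Track B: 88,200 × 588 × 4 × 1 = 207,446,400 bytes.
Track C: 31,250 × 588 × 4 × 4 = 294,000,000 bytes.
Track D: 64,000 × 588 × 2 × 4 = 301,056,000 bytes.
Track E: 8,000 × 588 × 4 × 1 = 18,816,000 bytes.
Track F: 96,000 × 588 × 2 × 1 = 112,896,000 bytes.
Total = 1,837,382,400 bytes = 1837.4 MB.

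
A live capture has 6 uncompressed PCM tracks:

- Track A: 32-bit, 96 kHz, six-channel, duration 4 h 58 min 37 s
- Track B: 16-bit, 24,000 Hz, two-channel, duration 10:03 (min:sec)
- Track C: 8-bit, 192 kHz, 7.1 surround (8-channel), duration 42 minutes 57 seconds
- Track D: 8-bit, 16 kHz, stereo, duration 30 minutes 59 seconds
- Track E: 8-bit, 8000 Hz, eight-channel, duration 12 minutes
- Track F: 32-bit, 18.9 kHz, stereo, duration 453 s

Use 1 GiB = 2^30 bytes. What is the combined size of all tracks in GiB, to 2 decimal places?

Track A: 4 h 58 min 37 s = 17,917 s; 96,000 × 17,917 × 4 × 6 = 41,280,768,000 bytes.
Track B: 10:03 (min:sec) = 603 s; 24,000 × 603 × 2 × 2 = 57,888,000 bytes.
Track C: 42 minutes 57 seconds = 2,577 s; 192,000 × 2,577 × 1 × 8 = 3,958,272,000 bytes.
Track D: 30 minutes 59 seconds = 1,859 s; 16,000 × 1,859 × 1 × 2 = 59,488,000 bytes.
Track E: 12 minutes = 720 s; 8,000 × 720 × 1 × 8 = 46,080,000 bytes.
Track F: 18,900 × 453 × 4 × 2 = 68,493,600 bytes.
Total = 45,470,989,600 bytes = 42.35 GiB.

42.35 GiB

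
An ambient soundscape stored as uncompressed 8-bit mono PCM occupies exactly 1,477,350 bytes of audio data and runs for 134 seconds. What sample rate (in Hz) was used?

Bytes = sample_rate × seconds × bytes_per_sample × channels.
sample_rate = 1,477,350 / (134 × 1 × 1) = 1,477,350 / 134 = 11,025 Hz.

11,025 Hz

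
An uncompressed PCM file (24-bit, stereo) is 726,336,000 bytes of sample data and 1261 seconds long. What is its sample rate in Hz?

96,000 Hz

Bytes = sample_rate × seconds × bytes_per_sample × channels.
sample_rate = 726,336,000 / (1,261 × 3 × 2) = 726,336,000 / 7,566 = 96,000 Hz.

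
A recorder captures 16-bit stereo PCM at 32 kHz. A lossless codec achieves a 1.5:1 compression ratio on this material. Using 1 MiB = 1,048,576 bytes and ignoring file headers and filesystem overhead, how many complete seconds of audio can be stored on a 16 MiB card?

Uncompressed byte rate = 32,000 × 2 × 2 = 128,000 bytes/s.
After 1.5:1 compression, effective rate ≈ 85333.33 bytes/s.
Capacity = 16 × 1,048,576 = 16,777,216 bytes.
16,777,216 / effective rate ≈ 196.61 s → 196 seconds.

196 seconds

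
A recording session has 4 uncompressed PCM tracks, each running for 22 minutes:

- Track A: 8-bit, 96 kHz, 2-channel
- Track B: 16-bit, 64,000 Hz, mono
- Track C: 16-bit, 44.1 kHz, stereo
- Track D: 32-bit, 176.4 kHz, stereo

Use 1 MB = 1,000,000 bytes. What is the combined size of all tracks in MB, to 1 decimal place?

2518.0 MB

22 minutes = 1,320 s.
Track A: 96,000 × 1,320 × 1 × 2 = 253,440,000 bytes.
Track B: 64,000 × 1,320 × 2 × 1 = 168,960,000 bytes.
Track C: 44,100 × 1,320 × 2 × 2 = 232,848,000 bytes.
Track D: 176,400 × 1,320 × 4 × 2 = 1,862,784,000 bytes.
Total = 2,518,032,000 bytes = 2518.0 MB.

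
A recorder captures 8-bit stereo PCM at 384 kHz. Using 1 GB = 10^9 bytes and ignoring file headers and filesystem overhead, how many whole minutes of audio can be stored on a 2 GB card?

43 minutes

Uncompressed byte rate = 384,000 × 1 × 2 = 768,000 bytes/s.
Capacity = 2 × 1,000,000,000 = 2,000,000,000 bytes.
2,000,000,000 / 768,000 ≈ 2604.17 s → 43 minutes.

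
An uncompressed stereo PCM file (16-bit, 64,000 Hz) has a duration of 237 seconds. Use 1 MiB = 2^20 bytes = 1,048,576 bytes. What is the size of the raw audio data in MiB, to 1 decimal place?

57.9 MiB

Bytes = 64,000 samples/s × 237 s × 2 bytes/sample × 2 ch = 60,672,000 bytes.
60,672,000 / 1,048,576 = 57.9 MiB.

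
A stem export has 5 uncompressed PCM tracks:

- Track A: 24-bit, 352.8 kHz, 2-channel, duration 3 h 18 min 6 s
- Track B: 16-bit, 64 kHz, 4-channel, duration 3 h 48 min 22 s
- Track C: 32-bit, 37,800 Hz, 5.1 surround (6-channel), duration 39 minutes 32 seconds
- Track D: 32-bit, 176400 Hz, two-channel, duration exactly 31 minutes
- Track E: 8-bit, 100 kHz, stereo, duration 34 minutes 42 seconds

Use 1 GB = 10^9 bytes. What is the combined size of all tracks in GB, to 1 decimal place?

37.4 GB

Track A: 3 h 18 min 6 s = 11,886 s; 352,800 × 11,886 × 3 × 2 = 25,160,284,800 bytes.
Track B: 3 h 48 min 22 s = 13,702 s; 64,000 × 13,702 × 2 × 4 = 7,015,424,000 bytes.
Track C: 39 minutes 32 seconds = 2,372 s; 37,800 × 2,372 × 4 × 6 = 2,151,878,400 bytes.
Track D: exactly 31 minutes = 1,860 s; 176,400 × 1,860 × 4 × 2 = 2,624,832,000 bytes.
Track E: 34 minutes 42 seconds = 2,082 s; 100,000 × 2,082 × 1 × 2 = 416,400,000 bytes.
Total = 37,368,819,200 bytes = 37.4 GB.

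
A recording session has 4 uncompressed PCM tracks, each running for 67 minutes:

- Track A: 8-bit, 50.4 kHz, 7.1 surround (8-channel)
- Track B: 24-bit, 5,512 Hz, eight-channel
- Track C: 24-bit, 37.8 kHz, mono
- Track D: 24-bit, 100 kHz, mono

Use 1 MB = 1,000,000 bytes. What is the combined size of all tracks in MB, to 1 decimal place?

67 minutes = 4,020 s.
Track A: 50,400 × 4,020 × 1 × 8 = 1,620,864,000 bytes.
Track B: 5,512 × 4,020 × 3 × 8 = 531,797,760 bytes.
Track C: 37,800 × 4,020 × 3 × 1 = 455,868,000 bytes.
Track D: 100,000 × 4,020 × 3 × 1 = 1,206,000,000 bytes.
Total = 3,814,529,760 bytes = 3814.5 MB.

3814.5 MB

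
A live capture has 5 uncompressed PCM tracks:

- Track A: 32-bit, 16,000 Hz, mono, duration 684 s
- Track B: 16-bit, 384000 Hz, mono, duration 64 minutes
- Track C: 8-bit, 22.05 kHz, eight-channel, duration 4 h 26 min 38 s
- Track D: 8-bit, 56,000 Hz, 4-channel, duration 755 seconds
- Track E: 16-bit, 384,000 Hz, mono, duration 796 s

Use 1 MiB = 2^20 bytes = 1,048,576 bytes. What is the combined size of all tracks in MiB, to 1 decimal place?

Track A: 16,000 × 684 × 4 × 1 = 43,776,000 bytes.
Track B: 64 minutes = 3,840 s; 384,000 × 3,840 × 2 × 1 = 2,949,120,000 bytes.
Track C: 4 h 26 min 38 s = 15,998 s; 22,050 × 15,998 × 1 × 8 = 2,822,047,200 bytes.
Track D: 56,000 × 755 × 1 × 4 = 169,120,000 bytes.
Track E: 384,000 × 796 × 2 × 1 = 611,328,000 bytes.
Total = 6,595,391,200 bytes = 6289.9 MiB.

6289.9 MiB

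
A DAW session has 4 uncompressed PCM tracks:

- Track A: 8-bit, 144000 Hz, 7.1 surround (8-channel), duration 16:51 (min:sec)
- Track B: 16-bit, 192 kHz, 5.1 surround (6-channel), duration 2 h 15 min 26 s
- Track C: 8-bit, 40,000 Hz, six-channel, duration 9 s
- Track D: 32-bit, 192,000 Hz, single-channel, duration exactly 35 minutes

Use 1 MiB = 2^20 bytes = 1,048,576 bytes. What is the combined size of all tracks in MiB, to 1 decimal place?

20505.8 MiB

Track A: 16:51 (min:sec) = 1,011 s; 144,000 × 1,011 × 1 × 8 = 1,164,672,000 bytes.
Track B: 2 h 15 min 26 s = 8,126 s; 192,000 × 8,126 × 2 × 6 = 18,722,304,000 bytes.
Track C: 40,000 × 9 × 1 × 6 = 2,160,000 bytes.
Track D: exactly 35 minutes = 2,100 s; 192,000 × 2,100 × 4 × 1 = 1,612,800,000 bytes.
Total = 21,501,936,000 bytes = 20505.8 MiB.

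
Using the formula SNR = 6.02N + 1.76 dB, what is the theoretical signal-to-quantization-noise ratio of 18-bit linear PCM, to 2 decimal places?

110.12 dB

6.02 × 18 + 1.76 = 110.12 dB.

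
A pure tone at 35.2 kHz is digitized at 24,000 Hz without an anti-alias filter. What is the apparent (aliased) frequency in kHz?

Nyquist = 24,000/2 = 12,000 Hz; 35,200 Hz exceeds it.
Alias = |35,200 − 1×24,000| = |35,200 − 24,000| = 11,200 Hz = 11.2 kHz.

11.2 kHz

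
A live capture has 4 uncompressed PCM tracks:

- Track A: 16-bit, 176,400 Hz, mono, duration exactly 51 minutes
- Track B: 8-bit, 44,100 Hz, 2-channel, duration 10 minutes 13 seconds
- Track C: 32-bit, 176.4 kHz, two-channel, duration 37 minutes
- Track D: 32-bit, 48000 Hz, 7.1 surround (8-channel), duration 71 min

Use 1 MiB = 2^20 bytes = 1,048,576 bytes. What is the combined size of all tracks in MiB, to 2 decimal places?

Track A: exactly 51 minutes = 3,060 s; 176,400 × 3,060 × 2 × 1 = 1,079,568,000 bytes.
Track B: 10 minutes 13 seconds = 613 s; 44,100 × 613 × 1 × 2 = 54,066,600 bytes.
Track C: 37 minutes = 2,220 s; 176,400 × 2,220 × 4 × 2 = 3,132,864,000 bytes.
Track D: 71 min = 4,260 s; 48,000 × 4,260 × 4 × 8 = 6,543,360,000 bytes.
Total = 10,809,858,600 bytes = 10309.08 MiB.

10309.08 MiB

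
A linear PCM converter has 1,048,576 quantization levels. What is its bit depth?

log2(1,048,576) = 20.

20 bits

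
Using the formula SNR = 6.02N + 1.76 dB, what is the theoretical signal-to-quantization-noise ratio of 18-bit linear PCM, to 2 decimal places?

110.12 dB

6.02 × 18 + 1.76 = 110.12 dB.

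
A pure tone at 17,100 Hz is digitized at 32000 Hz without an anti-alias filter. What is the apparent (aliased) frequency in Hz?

Nyquist = 32,000/2 = 16,000 Hz; 17,100 Hz exceeds it.
Alias = |17,100 − 1×32,000| = |17,100 − 32,000| = 14,900 Hz.

14,900 Hz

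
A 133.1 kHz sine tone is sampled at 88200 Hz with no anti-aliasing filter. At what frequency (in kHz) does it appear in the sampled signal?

43.3 kHz

Nyquist = 88,200/2 = 44,100 Hz; 133,100 Hz exceeds it.
Alias = |133,100 − 2×88,200| = |133,100 − 176,400| = 43,300 Hz = 43.3 kHz.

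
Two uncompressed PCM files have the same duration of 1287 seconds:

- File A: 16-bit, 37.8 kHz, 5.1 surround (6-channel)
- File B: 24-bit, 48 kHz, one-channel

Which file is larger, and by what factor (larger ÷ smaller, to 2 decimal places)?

File A: 37,800 × 2 × 6 = 453,600 bytes/s.
File B: 48,000 × 3 × 1 = 144,000 bytes/s.
File A is larger; ratio = 583,783,200 / 185,328,000 = 3.15.

File A, by a factor of 3.15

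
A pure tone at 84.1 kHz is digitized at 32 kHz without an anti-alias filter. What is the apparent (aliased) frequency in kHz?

Nyquist = 32,000/2 = 16,000 Hz; 84,100 Hz exceeds it.
Alias = |84,100 − 3×32,000| = |84,100 − 96,000| = 11,900 Hz = 11.9 kHz.

11.9 kHz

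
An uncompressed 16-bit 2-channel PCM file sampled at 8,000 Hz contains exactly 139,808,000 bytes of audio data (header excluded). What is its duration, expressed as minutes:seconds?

Byte rate = 8,000 × 2 × 2 = 32,000 bytes/s.
Duration = 139,808,000 / 32,000 = 4,369 s.
4,369 s = 72:49.

72:49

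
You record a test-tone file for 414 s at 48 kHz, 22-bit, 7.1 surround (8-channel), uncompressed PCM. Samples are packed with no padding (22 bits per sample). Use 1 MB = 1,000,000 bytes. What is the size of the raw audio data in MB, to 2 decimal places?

Bits = 48,000 × 414 × 22 × 8 = 3,497,472,000 bits = 437,184,000 bytes.
437,184,000 / 1,000,000 = 437.18 MB.

437.18 MB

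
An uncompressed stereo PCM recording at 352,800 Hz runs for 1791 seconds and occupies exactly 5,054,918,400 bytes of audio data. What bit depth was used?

32 bits

Bytes per sample = 5,054,918,400 / (352,800 × 1,791 × 2) = 5,054,918,400 / 1,263,729,600 = 4.
Bit depth = 4 × 8 = 32 bits.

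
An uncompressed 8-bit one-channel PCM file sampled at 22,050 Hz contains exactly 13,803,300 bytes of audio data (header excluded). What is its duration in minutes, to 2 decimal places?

10.43 minutes

Byte rate = 22,050 × 1 × 1 = 22,050 bytes/s.
Duration = 13,803,300 / 22,050 = 626 s.
626 s / 60 = 10.43 minutes.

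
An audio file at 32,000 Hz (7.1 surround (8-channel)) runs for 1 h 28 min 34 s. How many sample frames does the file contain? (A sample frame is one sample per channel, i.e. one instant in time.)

170,048,000 sample frames

1 h 28 min 34 s = 5,314 s.
32,000 samples/s × 5,314 s = 170,048,000 frames.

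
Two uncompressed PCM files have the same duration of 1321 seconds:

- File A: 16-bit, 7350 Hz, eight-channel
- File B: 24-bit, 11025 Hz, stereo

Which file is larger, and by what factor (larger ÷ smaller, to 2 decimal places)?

File A, by a factor of 1.78

File A: 7,350 × 2 × 8 = 117,600 bytes/s.
File B: 11,025 × 3 × 2 = 66,150 bytes/s.
File A is larger; ratio = 155,349,600 / 87,384,150 = 1.78.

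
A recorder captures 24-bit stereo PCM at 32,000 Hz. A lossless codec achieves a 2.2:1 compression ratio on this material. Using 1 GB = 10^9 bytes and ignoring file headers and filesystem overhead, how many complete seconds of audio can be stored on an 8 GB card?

Uncompressed byte rate = 32,000 × 3 × 2 = 192,000 bytes/s.
After 2.2:1 compression, effective rate ≈ 87272.73 bytes/s.
Capacity = 8 × 1,000,000,000 = 8,000,000,000 bytes.
8,000,000,000 / effective rate ≈ 91666.67 s → 91,666 seconds.

91,666 seconds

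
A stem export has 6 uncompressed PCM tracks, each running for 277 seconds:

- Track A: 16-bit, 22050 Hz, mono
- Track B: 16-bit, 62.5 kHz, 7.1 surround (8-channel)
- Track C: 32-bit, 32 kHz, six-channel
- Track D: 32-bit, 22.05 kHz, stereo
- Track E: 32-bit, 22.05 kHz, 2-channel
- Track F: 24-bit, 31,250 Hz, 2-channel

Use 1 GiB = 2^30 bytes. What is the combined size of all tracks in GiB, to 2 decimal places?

0.61 GiB

Track A: 22,050 × 277 × 2 × 1 = 12,215,700 bytes.
Track B: 62,500 × 277 × 2 × 8 = 277,000,000 bytes.
Track C: 32,000 × 277 × 4 × 6 = 212,736,000 bytes.
Track D: 22,050 × 277 × 4 × 2 = 48,862,800 bytes.
Track E: 22,050 × 277 × 4 × 2 = 48,862,800 bytes.
Track F: 31,250 × 277 × 3 × 2 = 51,937,500 bytes.
Total = 651,614,800 bytes = 0.61 GiB.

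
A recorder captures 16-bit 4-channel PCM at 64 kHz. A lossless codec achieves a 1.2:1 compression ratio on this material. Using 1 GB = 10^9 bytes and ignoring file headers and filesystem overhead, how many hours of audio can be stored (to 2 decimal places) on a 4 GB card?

2.60 hours

Uncompressed byte rate = 64,000 × 2 × 4 = 512,000 bytes/s.
After 1.2:1 compression, effective rate ≈ 426666.67 bytes/s.
Capacity = 4 × 1,000,000,000 = 4,000,000,000 bytes.
4,000,000,000 / effective rate ≈ 9375 s → 2.60 hours.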